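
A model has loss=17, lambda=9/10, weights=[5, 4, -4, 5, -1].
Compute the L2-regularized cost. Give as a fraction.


L2 sq norm = sum(w^2) = 83. J = 17 + 9/10 * 83 = 917/10.

917/10


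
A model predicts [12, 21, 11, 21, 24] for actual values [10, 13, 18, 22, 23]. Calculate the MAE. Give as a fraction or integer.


MAE = (1/5) * (|10-12|=2 + |13-21|=8 + |18-11|=7 + |22-21|=1 + |23-24|=1). Sum = 19. MAE = 19/5.

19/5


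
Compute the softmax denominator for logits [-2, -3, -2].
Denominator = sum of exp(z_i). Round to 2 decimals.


Denom = e^-2=0.1353 + e^-3=0.0498 + e^-2=0.1353. Sum = 0.3204, which rounds to 0.32.

0.32


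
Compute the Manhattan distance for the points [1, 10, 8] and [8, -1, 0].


d = sum of absolute differences: |1-8|=7 + |10--1|=11 + |8-0|=8 = 26.

26


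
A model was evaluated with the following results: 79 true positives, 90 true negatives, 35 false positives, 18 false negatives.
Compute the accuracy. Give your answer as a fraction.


Accuracy = (TP + TN) / (TP + TN + FP + FN) = (79 + 90) / 222 = 169/222.

169/222


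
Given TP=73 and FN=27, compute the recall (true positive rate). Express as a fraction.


Recall = TP / (TP + FN) = 73 / 100 = 73/100.

73/100


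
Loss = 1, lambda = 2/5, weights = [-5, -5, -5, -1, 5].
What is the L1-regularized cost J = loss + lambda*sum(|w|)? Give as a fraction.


L1 norm = sum(|w|) = 21. J = 1 + 2/5 * 21 = 47/5.

47/5


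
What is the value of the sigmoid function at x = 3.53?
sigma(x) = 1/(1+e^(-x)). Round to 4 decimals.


sigma(3.53) = 1/(1+e^(-3.53)) = 1/(1+0.029305) = 1/1.029305 = 0.9715.

0.9715


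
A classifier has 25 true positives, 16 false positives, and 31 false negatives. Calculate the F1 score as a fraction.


Precision = 25/41 = 25/41. Recall = 25/56 = 25/56. F1 = 2*P*R/(P+R) = 50/97.

50/97


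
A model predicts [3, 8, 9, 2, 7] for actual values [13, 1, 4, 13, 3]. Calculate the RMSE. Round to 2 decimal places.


MSE = 62.2000. RMSE = sqrt(62.2000) = 7.89.

7.89


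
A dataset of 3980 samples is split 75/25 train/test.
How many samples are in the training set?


Test set = 3980 * 25% = 995. Training set = 3980 - 995 = 2985.

2985


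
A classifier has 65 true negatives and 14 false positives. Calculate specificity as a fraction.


Specificity = TN / (TN + FP) = 65 / 79 = 65/79.

65/79


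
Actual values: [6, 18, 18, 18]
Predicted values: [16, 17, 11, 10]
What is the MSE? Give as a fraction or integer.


MSE = (1/4) * ((6-16)^2=100 + (18-17)^2=1 + (18-11)^2=49 + (18-10)^2=64). Sum = 214. MSE = 107/2.

107/2


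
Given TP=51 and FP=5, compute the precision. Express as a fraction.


Precision = TP / (TP + FP) = 51 / 56 = 51/56.

51/56


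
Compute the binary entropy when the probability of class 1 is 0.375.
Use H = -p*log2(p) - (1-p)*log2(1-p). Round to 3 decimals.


H = -0.375*log2(0.375) - 0.625*log2(0.625) = 0.954.

0.954


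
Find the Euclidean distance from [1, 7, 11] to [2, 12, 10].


d = sqrt(sum of squared differences). (1-2)^2=1, (7-12)^2=25, (11-10)^2=1. Sum = 27.

sqrt(27)


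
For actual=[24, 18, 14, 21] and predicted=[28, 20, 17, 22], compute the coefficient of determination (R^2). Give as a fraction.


Mean(y) = 77/4. SS_res = 30. SS_tot = 219/4. R^2 = 1 - 30/(219/4) = 33/73.

33/73


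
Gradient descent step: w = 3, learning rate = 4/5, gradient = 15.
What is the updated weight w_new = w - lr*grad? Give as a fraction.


w_new = 3 - 4/5 * 15 = 3 - 12 = -9.

-9


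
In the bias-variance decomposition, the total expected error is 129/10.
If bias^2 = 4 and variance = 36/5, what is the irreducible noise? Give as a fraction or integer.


Total error = bias^2 + variance + irreducible noise. So irreducible noise = 129/10 - 4 - 36/5 = 17/10.

17/10


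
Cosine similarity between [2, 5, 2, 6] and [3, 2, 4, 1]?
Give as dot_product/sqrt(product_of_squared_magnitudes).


dot = 30. |a|^2 = 69, |b|^2 = 30. cos = 30/sqrt(2070).

30/sqrt(2070)


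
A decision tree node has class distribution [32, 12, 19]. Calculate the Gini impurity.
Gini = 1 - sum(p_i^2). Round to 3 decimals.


Total = 63. Proportions: 32/63, 12/63, 19/63. sum(p_i^2) = 0.3852. Gini = 1 - 0.3852 = 0.6148, which rounds to 0.615.

0.615


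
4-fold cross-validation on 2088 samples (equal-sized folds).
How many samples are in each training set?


Each validation fold has 2088/4 = 522 samples. Training set = 2088 - 522 = 1566.

1566


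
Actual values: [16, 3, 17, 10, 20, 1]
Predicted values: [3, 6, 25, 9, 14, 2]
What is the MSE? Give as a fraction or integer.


MSE = (1/6) * ((16-3)^2=169 + (3-6)^2=9 + (17-25)^2=64 + (10-9)^2=1 + (20-14)^2=36 + (1-2)^2=1). Sum = 280. MSE = 140/3.

140/3


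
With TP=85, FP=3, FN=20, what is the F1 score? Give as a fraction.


Precision = 85/88 = 85/88. Recall = 85/105 = 17/21. F1 = 2*P*R/(P+R) = 170/193.

170/193


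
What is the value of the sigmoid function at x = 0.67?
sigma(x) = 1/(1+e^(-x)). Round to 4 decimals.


sigma(0.67) = 1/(1+e^(-0.67)) = 1/(1+0.511709) = 1/1.511709 = 0.6615.

0.6615


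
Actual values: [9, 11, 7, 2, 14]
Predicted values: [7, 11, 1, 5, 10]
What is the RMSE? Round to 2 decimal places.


MSE = 13.0000. RMSE = sqrt(13.0000) = 3.61.

3.61


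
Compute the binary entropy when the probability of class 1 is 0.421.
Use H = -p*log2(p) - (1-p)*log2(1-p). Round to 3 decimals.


H = -0.421*log2(0.421) - 0.579*log2(0.579) = 0.982.

0.982


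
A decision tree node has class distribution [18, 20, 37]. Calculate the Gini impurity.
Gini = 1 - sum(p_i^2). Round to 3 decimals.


Total = 75. Proportions: 18/75, 20/75, 37/75. sum(p_i^2) = 0.3721. Gini = 1 - 0.3721 = 0.6279, which rounds to 0.628.

0.628


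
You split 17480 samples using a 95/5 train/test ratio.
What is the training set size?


Test set = 17480 * 5% = 874. Training set = 17480 - 874 = 16606.

16606


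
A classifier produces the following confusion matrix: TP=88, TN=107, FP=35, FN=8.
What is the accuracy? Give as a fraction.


Accuracy = (TP + TN) / (TP + TN + FP + FN) = (88 + 107) / 238 = 195/238.

195/238


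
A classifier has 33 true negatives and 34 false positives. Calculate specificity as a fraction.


Specificity = TN / (TN + FP) = 33 / 67 = 33/67.

33/67


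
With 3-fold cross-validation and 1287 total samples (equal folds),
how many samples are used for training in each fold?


Each validation fold has 1287/3 = 429 samples. Training set = 1287 - 429 = 858.

858


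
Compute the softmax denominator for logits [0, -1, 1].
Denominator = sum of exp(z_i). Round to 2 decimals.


Denom = e^0=1.0000 + e^-1=0.3679 + e^1=2.7183. Sum = 4.0862, which rounds to 4.09.

4.09


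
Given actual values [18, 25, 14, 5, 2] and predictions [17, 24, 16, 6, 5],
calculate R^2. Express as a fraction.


Mean(y) = 64/5. SS_res = 16. SS_tot = 1774/5. R^2 = 1 - 16/(1774/5) = 847/887.

847/887


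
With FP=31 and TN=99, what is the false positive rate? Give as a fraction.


FPR = FP / (FP + TN) = 31 / 130 = 31/130.

31/130


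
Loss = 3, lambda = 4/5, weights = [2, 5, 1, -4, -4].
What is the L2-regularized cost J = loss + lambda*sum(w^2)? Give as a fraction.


L2 sq norm = sum(w^2) = 62. J = 3 + 4/5 * 62 = 263/5.

263/5


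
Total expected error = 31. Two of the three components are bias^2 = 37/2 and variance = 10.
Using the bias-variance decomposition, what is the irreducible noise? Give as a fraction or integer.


Total error = bias^2 + variance + irreducible noise. So irreducible noise = 31 - 37/2 - 10 = 5/2.

5/2


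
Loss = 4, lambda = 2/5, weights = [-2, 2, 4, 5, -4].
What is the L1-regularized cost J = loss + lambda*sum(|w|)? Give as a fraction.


L1 norm = sum(|w|) = 17. J = 4 + 2/5 * 17 = 54/5.

54/5


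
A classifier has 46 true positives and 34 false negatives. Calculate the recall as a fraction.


Recall = TP / (TP + FN) = 46 / 80 = 23/40.

23/40


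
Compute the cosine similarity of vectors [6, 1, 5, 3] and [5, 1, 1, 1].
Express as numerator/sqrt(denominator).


dot = 39. |a|^2 = 71, |b|^2 = 28. cos = 39/sqrt(1988).

39/sqrt(1988)


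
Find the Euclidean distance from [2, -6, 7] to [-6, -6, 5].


d = sqrt(sum of squared differences). (2--6)^2=64, (-6--6)^2=0, (7-5)^2=4. Sum = 68.

sqrt(68)


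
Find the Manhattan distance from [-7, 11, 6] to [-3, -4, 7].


d = sum of absolute differences: |-7--3|=4 + |11--4|=15 + |6-7|=1 = 20.

20


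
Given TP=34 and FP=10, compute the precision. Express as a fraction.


Precision = TP / (TP + FP) = 34 / 44 = 17/22.

17/22


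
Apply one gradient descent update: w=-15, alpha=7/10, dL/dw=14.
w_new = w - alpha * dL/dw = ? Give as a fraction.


w_new = -15 - 7/10 * 14 = -15 - 49/5 = -124/5.

-124/5


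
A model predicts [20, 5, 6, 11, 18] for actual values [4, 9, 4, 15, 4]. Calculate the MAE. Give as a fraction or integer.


MAE = (1/5) * (|4-20|=16 + |9-5|=4 + |4-6|=2 + |15-11|=4 + |4-18|=14). Sum = 40. MAE = 8.

8


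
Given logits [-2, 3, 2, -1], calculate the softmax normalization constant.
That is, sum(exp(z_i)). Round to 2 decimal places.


Denom = e^-2=0.1353 + e^3=20.0855 + e^2=7.3891 + e^-1=0.3679. Sum = 27.9778, which rounds to 27.98.

27.98


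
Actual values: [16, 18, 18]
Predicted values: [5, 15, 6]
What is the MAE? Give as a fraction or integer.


MAE = (1/3) * (|16-5|=11 + |18-15|=3 + |18-6|=12). Sum = 26. MAE = 26/3.

26/3


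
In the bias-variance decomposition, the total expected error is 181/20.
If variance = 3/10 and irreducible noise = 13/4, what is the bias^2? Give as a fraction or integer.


Total error = bias^2 + variance + irreducible noise. So bias^2 = 181/20 - 3/10 - 13/4 = 11/2.

11/2


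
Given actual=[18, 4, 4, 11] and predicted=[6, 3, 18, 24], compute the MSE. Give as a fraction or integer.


MSE = (1/4) * ((18-6)^2=144 + (4-3)^2=1 + (4-18)^2=196 + (11-24)^2=169). Sum = 510. MSE = 255/2.

255/2


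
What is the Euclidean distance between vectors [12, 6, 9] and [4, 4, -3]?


d = sqrt(sum of squared differences). (12-4)^2=64, (6-4)^2=4, (9--3)^2=144. Sum = 212.

sqrt(212)


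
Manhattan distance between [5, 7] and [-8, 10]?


d = sum of absolute differences: |5--8|=13 + |7-10|=3 = 16.

16


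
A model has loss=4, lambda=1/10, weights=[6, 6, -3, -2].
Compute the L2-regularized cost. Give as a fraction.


L2 sq norm = sum(w^2) = 85. J = 4 + 1/10 * 85 = 25/2.

25/2


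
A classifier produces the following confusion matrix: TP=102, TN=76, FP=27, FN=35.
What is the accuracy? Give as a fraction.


Accuracy = (TP + TN) / (TP + TN + FP + FN) = (102 + 76) / 240 = 89/120.

89/120


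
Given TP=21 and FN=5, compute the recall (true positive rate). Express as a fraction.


Recall = TP / (TP + FN) = 21 / 26 = 21/26.

21/26


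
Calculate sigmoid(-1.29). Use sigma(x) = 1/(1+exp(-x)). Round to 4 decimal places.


sigma(-1.29) = 1/(1+e^(1.29)) = 1/(1+3.632787) = 1/4.632787 = 0.2159.

0.2159


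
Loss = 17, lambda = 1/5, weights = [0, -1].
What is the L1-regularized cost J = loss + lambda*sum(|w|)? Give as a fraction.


L1 norm = sum(|w|) = 1. J = 17 + 1/5 * 1 = 86/5.

86/5


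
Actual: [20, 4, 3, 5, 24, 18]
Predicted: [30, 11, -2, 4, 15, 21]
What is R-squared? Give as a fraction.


Mean(y) = 37/3. SS_res = 265. SS_tot = 1312/3. R^2 = 1 - 265/(1312/3) = 517/1312.

517/1312


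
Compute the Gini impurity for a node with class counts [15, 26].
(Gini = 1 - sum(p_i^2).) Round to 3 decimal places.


Total = 41. Proportions: 15/41, 26/41. sum(p_i^2) = 0.5360. Gini = 1 - 0.5360 = 0.4640, which rounds to 0.464.

0.464


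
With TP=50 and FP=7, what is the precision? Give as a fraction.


Precision = TP / (TP + FP) = 50 / 57 = 50/57.

50/57


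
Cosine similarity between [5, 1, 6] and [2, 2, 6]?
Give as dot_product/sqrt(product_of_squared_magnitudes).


dot = 48. |a|^2 = 62, |b|^2 = 44. cos = 48/sqrt(2728).

48/sqrt(2728)


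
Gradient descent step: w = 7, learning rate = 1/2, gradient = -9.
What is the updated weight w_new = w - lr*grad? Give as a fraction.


w_new = 7 - 1/2 * -9 = 7 - -9/2 = 23/2.

23/2


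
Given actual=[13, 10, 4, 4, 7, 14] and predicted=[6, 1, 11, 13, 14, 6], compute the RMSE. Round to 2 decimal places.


MSE = 62.1667. RMSE = sqrt(62.1667) = 7.88.

7.88


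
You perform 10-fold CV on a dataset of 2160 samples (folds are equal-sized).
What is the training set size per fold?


Each validation fold has 2160/10 = 216 samples. Training set = 2160 - 216 = 1944.

1944


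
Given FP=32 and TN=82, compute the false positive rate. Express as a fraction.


FPR = FP / (FP + TN) = 32 / 114 = 16/57.

16/57


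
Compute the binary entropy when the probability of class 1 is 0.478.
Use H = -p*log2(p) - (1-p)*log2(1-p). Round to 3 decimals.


H = -0.478*log2(0.478) - 0.522*log2(0.522) = 0.999.

0.999


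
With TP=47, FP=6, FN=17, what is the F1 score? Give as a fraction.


Precision = 47/53 = 47/53. Recall = 47/64 = 47/64. F1 = 2*P*R/(P+R) = 94/117.

94/117


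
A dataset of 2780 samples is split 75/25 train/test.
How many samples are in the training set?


Test set = 2780 * 25% = 695. Training set = 2780 - 695 = 2085.

2085


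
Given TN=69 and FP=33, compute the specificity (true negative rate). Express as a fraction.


Specificity = TN / (TN + FP) = 69 / 102 = 23/34.

23/34


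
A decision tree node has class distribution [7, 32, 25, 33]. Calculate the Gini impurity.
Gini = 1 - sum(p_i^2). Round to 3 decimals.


Total = 97. Proportions: 7/97, 32/97, 25/97, 33/97. sum(p_i^2) = 0.2962. Gini = 1 - 0.2962 = 0.7038, which rounds to 0.704.

0.704


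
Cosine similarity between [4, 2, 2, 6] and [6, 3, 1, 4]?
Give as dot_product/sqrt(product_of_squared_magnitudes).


dot = 56. |a|^2 = 60, |b|^2 = 62. cos = 56/sqrt(3720).

56/sqrt(3720)


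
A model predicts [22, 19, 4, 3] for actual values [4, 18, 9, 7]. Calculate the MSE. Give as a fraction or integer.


MSE = (1/4) * ((4-22)^2=324 + (18-19)^2=1 + (9-4)^2=25 + (7-3)^2=16). Sum = 366. MSE = 183/2.

183/2


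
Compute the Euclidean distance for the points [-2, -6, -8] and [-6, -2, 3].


d = sqrt(sum of squared differences). (-2--6)^2=16, (-6--2)^2=16, (-8-3)^2=121. Sum = 153.

sqrt(153)


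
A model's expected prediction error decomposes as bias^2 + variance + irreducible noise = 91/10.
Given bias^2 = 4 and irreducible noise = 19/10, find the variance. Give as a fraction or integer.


Total error = bias^2 + variance + irreducible noise. So variance = 91/10 - 4 - 19/10 = 16/5.

16/5


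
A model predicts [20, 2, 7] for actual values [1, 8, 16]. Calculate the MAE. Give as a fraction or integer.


MAE = (1/3) * (|1-20|=19 + |8-2|=6 + |16-7|=9). Sum = 34. MAE = 34/3.

34/3


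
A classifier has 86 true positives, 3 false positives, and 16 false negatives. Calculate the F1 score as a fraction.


Precision = 86/89 = 86/89. Recall = 86/102 = 43/51. F1 = 2*P*R/(P+R) = 172/191.

172/191


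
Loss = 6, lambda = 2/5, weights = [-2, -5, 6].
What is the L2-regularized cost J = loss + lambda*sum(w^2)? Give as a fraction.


L2 sq norm = sum(w^2) = 65. J = 6 + 2/5 * 65 = 32.

32


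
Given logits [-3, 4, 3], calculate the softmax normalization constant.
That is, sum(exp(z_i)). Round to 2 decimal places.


Denom = e^-3=0.0498 + e^4=54.5982 + e^3=20.0855. Sum = 74.7335, which rounds to 74.73.

74.73


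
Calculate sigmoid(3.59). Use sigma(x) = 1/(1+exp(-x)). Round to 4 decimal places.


sigma(3.59) = 1/(1+e^(-3.59)) = 1/(1+0.027598) = 1/1.027598 = 0.9731.

0.9731


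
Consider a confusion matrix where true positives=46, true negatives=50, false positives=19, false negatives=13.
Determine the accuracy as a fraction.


Accuracy = (TP + TN) / (TP + TN + FP + FN) = (46 + 50) / 128 = 3/4.

3/4


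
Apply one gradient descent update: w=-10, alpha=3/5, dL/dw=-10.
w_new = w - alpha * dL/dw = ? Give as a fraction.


w_new = -10 - 3/5 * -10 = -10 - -6 = -4.

-4


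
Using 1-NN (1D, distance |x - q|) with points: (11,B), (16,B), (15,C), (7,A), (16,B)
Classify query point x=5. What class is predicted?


Distances: |11-5|=6, |16-5|=11, |15-5|=10, |7-5|=2, |16-5|=11. 1 nearest: (7,A). Counts: {'A': 1}. Majority class: A.

A


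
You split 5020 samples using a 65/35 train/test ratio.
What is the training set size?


Test set = 5020 * 35% = 1757. Training set = 5020 - 1757 = 3263.

3263


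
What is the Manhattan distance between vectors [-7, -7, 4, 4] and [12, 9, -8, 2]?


d = sum of absolute differences: |-7-12|=19 + |-7-9|=16 + |4--8|=12 + |4-2|=2 = 49.

49


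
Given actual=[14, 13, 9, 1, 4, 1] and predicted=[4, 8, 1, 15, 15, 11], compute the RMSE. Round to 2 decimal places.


MSE = 101.0000. RMSE = sqrt(101.0000) = 10.05.

10.05


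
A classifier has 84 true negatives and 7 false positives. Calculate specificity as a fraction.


Specificity = TN / (TN + FP) = 84 / 91 = 12/13.

12/13


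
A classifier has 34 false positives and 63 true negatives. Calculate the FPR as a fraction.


FPR = FP / (FP + TN) = 34 / 97 = 34/97.

34/97


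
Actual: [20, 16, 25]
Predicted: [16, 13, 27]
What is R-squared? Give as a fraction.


Mean(y) = 61/3. SS_res = 29. SS_tot = 122/3. R^2 = 1 - 29/(122/3) = 35/122.

35/122


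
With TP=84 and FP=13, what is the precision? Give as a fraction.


Precision = TP / (TP + FP) = 84 / 97 = 84/97.

84/97


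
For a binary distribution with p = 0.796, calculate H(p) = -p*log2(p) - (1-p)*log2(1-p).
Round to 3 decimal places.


H = -0.796*log2(0.796) - 0.204*log2(0.204) = 0.730.

0.730


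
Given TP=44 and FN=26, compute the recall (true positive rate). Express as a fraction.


Recall = TP / (TP + FN) = 44 / 70 = 22/35.

22/35


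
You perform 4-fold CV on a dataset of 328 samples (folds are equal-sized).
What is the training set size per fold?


Each validation fold has 328/4 = 82 samples. Training set = 328 - 82 = 246.

246


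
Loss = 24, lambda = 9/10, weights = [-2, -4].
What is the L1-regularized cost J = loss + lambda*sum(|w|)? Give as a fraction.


L1 norm = sum(|w|) = 6. J = 24 + 9/10 * 6 = 147/5.

147/5


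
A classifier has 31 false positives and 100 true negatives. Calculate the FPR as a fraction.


FPR = FP / (FP + TN) = 31 / 131 = 31/131.

31/131


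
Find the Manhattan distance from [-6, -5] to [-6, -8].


d = sum of absolute differences: |-6--6|=0 + |-5--8|=3 = 3.

3


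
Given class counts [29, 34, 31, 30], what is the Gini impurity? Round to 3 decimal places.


Total = 124. Proportions: 29/124, 34/124, 31/124, 30/124. sum(p_i^2) = 0.2509. Gini = 1 - 0.2509 = 0.7491, which rounds to 0.749.

0.749


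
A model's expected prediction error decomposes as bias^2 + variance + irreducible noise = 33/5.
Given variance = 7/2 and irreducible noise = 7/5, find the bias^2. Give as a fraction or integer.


Total error = bias^2 + variance + irreducible noise. So bias^2 = 33/5 - 7/2 - 7/5 = 17/10.

17/10


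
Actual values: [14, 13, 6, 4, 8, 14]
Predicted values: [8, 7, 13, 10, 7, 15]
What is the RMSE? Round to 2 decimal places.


MSE = 26.5000. RMSE = sqrt(26.5000) = 5.15.

5.15


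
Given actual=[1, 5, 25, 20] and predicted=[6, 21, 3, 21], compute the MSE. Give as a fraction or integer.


MSE = (1/4) * ((1-6)^2=25 + (5-21)^2=256 + (25-3)^2=484 + (20-21)^2=1). Sum = 766. MSE = 383/2.

383/2


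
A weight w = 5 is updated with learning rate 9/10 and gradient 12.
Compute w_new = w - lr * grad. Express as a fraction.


w_new = 5 - 9/10 * 12 = 5 - 54/5 = -29/5.

-29/5


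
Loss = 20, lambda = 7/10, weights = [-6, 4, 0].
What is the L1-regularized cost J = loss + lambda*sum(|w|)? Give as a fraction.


L1 norm = sum(|w|) = 10. J = 20 + 7/10 * 10 = 27.

27


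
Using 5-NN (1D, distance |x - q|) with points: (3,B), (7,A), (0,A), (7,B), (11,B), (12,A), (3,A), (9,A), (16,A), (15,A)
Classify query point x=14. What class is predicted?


Distances: |3-14|=11, |7-14|=7, |0-14|=14, |7-14|=7, |11-14|=3, |12-14|=2, |3-14|=11, |9-14|=5, |16-14|=2, |15-14|=1. 5 nearest: (15,A), (12,A), (16,A), (11,B), (9,A). Counts: {'A': 4, 'B': 1}. Majority class: A.

A


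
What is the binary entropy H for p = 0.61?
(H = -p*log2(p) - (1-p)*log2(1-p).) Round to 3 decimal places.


H = -0.61*log2(0.61) - 0.39*log2(0.39) = 0.965.

0.965


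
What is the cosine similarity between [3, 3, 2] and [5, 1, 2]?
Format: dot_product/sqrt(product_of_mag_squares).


dot = 22. |a|^2 = 22, |b|^2 = 30. cos = 22/sqrt(660).

22/sqrt(660)


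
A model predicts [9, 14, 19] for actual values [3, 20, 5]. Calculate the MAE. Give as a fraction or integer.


MAE = (1/3) * (|3-9|=6 + |20-14|=6 + |5-19|=14). Sum = 26. MAE = 26/3.

26/3


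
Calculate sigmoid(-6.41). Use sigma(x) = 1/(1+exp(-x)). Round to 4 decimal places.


sigma(-6.41) = 1/(1+e^(6.41)) = 1/(1+607.893681) = 1/608.893681 = 0.0016.

0.0016


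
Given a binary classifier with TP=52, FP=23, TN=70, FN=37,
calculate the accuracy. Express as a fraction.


Accuracy = (TP + TN) / (TP + TN + FP + FN) = (52 + 70) / 182 = 61/91.

61/91


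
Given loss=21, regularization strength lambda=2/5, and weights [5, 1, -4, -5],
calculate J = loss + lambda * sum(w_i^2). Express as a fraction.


L2 sq norm = sum(w^2) = 67. J = 21 + 2/5 * 67 = 239/5.

239/5


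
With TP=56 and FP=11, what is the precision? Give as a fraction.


Precision = TP / (TP + FP) = 56 / 67 = 56/67.

56/67


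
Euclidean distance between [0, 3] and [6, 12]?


d = sqrt(sum of squared differences). (0-6)^2=36, (3-12)^2=81. Sum = 117.

sqrt(117)


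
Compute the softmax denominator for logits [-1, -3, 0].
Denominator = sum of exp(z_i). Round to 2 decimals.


Denom = e^-1=0.3679 + e^-3=0.0498 + e^0=1.0000. Sum = 1.4177, which rounds to 1.42.

1.42


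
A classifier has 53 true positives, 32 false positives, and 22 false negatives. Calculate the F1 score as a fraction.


Precision = 53/85 = 53/85. Recall = 53/75 = 53/75. F1 = 2*P*R/(P+R) = 53/80.

53/80


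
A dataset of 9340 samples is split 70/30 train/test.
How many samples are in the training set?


Test set = 9340 * 30% = 2802. Training set = 9340 - 2802 = 6538.

6538


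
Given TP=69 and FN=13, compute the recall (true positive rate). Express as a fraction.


Recall = TP / (TP + FN) = 69 / 82 = 69/82.

69/82


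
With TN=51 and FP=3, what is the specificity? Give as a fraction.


Specificity = TN / (TN + FP) = 51 / 54 = 17/18.

17/18


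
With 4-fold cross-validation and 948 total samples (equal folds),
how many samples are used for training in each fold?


Each validation fold has 948/4 = 237 samples. Training set = 948 - 237 = 711.

711


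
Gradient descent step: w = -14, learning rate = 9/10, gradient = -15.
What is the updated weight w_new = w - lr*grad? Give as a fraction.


w_new = -14 - 9/10 * -15 = -14 - -27/2 = -1/2.

-1/2


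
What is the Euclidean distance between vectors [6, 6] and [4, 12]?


d = sqrt(sum of squared differences). (6-4)^2=4, (6-12)^2=36. Sum = 40.

sqrt(40)


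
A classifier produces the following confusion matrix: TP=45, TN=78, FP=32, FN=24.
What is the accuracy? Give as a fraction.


Accuracy = (TP + TN) / (TP + TN + FP + FN) = (45 + 78) / 179 = 123/179.

123/179


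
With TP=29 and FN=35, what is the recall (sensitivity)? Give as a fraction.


Recall = TP / (TP + FN) = 29 / 64 = 29/64.

29/64


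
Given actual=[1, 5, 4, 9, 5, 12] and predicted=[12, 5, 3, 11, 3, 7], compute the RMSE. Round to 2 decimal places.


MSE = 25.8333. RMSE = sqrt(25.8333) = 5.08.

5.08


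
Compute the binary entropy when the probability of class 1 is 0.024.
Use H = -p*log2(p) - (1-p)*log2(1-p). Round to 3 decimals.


H = -0.024*log2(0.024) - 0.976*log2(0.976) = 0.163.

0.163


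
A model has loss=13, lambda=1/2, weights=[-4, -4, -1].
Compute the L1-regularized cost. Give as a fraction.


L1 norm = sum(|w|) = 9. J = 13 + 1/2 * 9 = 35/2.

35/2


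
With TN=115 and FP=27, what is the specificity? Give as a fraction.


Specificity = TN / (TN + FP) = 115 / 142 = 115/142.

115/142


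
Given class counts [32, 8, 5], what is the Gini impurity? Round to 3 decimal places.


Total = 45. Proportions: 32/45, 8/45, 5/45. sum(p_i^2) = 0.5496. Gini = 1 - 0.5496 = 0.4504, which rounds to 0.450.

0.450


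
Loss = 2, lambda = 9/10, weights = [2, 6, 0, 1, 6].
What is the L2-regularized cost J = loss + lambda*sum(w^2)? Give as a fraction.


L2 sq norm = sum(w^2) = 77. J = 2 + 9/10 * 77 = 713/10.

713/10


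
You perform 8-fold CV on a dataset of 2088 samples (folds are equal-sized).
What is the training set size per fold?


Each validation fold has 2088/8 = 261 samples. Training set = 2088 - 261 = 1827.

1827


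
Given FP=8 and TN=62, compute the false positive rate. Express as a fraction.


FPR = FP / (FP + TN) = 8 / 70 = 4/35.

4/35


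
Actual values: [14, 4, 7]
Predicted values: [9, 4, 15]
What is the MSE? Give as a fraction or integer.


MSE = (1/3) * ((14-9)^2=25 + (4-4)^2=0 + (7-15)^2=64). Sum = 89. MSE = 89/3.

89/3


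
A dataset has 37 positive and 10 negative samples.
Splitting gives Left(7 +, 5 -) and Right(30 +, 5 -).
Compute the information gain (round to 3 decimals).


H(parent) = 0.7467. H(left) = 0.9799, H(right) = 0.5917. Weighted = (12/47)*0.9799 + (35/47)*0.5917 = 0.6908. IG = 0.7467 - 0.6908 = 0.0559, which rounds to 0.056.

0.056


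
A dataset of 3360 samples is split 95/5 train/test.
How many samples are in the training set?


Test set = 3360 * 5% = 168. Training set = 3360 - 168 = 3192.

3192


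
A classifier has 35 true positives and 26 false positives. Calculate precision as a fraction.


Precision = TP / (TP + FP) = 35 / 61 = 35/61.

35/61


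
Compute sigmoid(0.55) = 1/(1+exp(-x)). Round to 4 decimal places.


sigma(0.55) = 1/(1+e^(-0.55)) = 1/(1+0.576950) = 1/1.576950 = 0.6341.

0.6341


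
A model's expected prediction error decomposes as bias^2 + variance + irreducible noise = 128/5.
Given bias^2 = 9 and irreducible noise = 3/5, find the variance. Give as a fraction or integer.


Total error = bias^2 + variance + irreducible noise. So variance = 128/5 - 9 - 3/5 = 16.

16


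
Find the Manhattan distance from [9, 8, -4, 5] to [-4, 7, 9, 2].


d = sum of absolute differences: |9--4|=13 + |8-7|=1 + |-4-9|=13 + |5-2|=3 = 30.

30


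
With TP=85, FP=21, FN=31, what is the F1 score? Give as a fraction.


Precision = 85/106 = 85/106. Recall = 85/116 = 85/116. F1 = 2*P*R/(P+R) = 85/111.

85/111


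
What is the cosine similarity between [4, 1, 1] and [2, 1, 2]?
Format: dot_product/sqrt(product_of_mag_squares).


dot = 11. |a|^2 = 18, |b|^2 = 9. cos = 11/sqrt(162).

11/sqrt(162)


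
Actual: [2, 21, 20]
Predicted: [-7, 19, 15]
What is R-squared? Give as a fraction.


Mean(y) = 43/3. SS_res = 110. SS_tot = 686/3. R^2 = 1 - 110/(686/3) = 178/343.

178/343


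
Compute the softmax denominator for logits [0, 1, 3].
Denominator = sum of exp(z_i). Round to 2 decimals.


Denom = e^0=1.0000 + e^1=2.7183 + e^3=20.0855. Sum = 23.8038, which rounds to 23.80.

23.80


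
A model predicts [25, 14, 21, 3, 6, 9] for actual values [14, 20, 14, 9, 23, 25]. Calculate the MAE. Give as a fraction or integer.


MAE = (1/6) * (|14-25|=11 + |20-14|=6 + |14-21|=7 + |9-3|=6 + |23-6|=17 + |25-9|=16). Sum = 63. MAE = 21/2.

21/2


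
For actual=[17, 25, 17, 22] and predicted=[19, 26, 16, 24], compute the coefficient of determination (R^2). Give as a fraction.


Mean(y) = 81/4. SS_res = 10. SS_tot = 187/4. R^2 = 1 - 10/(187/4) = 147/187.

147/187


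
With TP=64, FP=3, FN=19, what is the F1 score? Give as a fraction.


Precision = 64/67 = 64/67. Recall = 64/83 = 64/83. F1 = 2*P*R/(P+R) = 64/75.

64/75


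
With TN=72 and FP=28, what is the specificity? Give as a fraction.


Specificity = TN / (TN + FP) = 72 / 100 = 18/25.

18/25


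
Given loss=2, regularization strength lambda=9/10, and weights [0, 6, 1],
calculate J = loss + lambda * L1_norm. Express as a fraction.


L1 norm = sum(|w|) = 7. J = 2 + 9/10 * 7 = 83/10.

83/10


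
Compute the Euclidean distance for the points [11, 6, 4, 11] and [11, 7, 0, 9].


d = sqrt(sum of squared differences). (11-11)^2=0, (6-7)^2=1, (4-0)^2=16, (11-9)^2=4. Sum = 21.

sqrt(21)


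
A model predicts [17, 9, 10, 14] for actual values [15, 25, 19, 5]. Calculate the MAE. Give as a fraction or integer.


MAE = (1/4) * (|15-17|=2 + |25-9|=16 + |19-10|=9 + |5-14|=9). Sum = 36. MAE = 9.

9


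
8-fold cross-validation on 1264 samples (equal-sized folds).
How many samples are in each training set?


Each validation fold has 1264/8 = 158 samples. Training set = 1264 - 158 = 1106.

1106


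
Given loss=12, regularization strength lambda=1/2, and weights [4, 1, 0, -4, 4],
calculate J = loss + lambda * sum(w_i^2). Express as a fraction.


L2 sq norm = sum(w^2) = 49. J = 12 + 1/2 * 49 = 73/2.

73/2


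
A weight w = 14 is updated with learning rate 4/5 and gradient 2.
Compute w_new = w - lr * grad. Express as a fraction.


w_new = 14 - 4/5 * 2 = 14 - 8/5 = 62/5.

62/5


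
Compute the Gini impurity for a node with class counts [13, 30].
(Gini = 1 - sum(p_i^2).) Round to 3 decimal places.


Total = 43. Proportions: 13/43, 30/43. sum(p_i^2) = 0.5782. Gini = 1 - 0.5782 = 0.4218, which rounds to 0.422.

0.422


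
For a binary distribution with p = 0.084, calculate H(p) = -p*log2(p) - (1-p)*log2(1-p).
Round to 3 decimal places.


H = -0.084*log2(0.084) - 0.916*log2(0.916) = 0.416.

0.416


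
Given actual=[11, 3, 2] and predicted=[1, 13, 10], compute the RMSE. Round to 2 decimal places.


MSE = 88.0000. RMSE = sqrt(88.0000) = 9.38.

9.38


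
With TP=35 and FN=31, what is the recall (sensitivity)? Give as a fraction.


Recall = TP / (TP + FN) = 35 / 66 = 35/66.

35/66


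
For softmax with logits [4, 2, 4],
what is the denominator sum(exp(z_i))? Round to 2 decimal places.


Denom = e^4=54.5982 + e^2=7.3891 + e^4=54.5982. Sum = 116.5855, which rounds to 116.59.

116.59


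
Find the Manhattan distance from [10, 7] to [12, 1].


d = sum of absolute differences: |10-12|=2 + |7-1|=6 = 8.

8


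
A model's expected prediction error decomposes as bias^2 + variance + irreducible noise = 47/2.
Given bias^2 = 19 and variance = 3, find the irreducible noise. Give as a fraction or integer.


Total error = bias^2 + variance + irreducible noise. So irreducible noise = 47/2 - 19 - 3 = 3/2.

3/2


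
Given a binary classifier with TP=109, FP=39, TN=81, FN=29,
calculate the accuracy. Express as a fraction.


Accuracy = (TP + TN) / (TP + TN + FP + FN) = (109 + 81) / 258 = 95/129.

95/129


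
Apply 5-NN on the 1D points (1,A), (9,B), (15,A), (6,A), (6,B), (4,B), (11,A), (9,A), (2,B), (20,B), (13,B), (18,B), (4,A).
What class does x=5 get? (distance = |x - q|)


Distances: |1-5|=4, |9-5|=4, |15-5|=10, |6-5|=1, |6-5|=1, |4-5|=1, |11-5|=6, |9-5|=4, |2-5|=3, |20-5|=15, |13-5|=8, |18-5|=13, |4-5|=1. 5 nearest: (6,A), (4,A), (6,B), (4,B), (2,B). Counts: {'A': 2, 'B': 3}. Majority class: B.

B


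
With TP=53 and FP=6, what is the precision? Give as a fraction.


Precision = TP / (TP + FP) = 53 / 59 = 53/59.

53/59


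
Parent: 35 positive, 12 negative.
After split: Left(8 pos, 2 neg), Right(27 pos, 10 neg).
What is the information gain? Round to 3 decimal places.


H(parent) = 0.8196. H(left) = 0.7219, H(right) = 0.8419. Weighted = (10/47)*0.7219 + (37/47)*0.8419 = 0.8164. IG = 0.8196 - 0.8164 = 0.0032, which rounds to 0.003.

0.003


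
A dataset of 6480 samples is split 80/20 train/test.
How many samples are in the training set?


Test set = 6480 * 20% = 1296. Training set = 6480 - 1296 = 5184.

5184


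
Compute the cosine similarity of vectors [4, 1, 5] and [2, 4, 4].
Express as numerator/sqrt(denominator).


dot = 32. |a|^2 = 42, |b|^2 = 36. cos = 32/sqrt(1512).

32/sqrt(1512)


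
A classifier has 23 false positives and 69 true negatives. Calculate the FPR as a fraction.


FPR = FP / (FP + TN) = 23 / 92 = 1/4.

1/4


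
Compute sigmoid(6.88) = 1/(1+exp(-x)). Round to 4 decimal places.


sigma(6.88) = 1/(1+e^(-6.88)) = 1/(1+0.001028) = 1/1.001028 = 0.9990.

0.9990


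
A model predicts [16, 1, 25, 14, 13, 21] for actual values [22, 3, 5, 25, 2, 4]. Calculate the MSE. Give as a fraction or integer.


MSE = (1/6) * ((22-16)^2=36 + (3-1)^2=4 + (5-25)^2=400 + (25-14)^2=121 + (2-13)^2=121 + (4-21)^2=289). Sum = 971. MSE = 971/6.

971/6


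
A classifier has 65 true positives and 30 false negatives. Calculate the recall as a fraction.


Recall = TP / (TP + FN) = 65 / 95 = 13/19.

13/19


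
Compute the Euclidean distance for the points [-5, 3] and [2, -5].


d = sqrt(sum of squared differences). (-5-2)^2=49, (3--5)^2=64. Sum = 113.

sqrt(113)


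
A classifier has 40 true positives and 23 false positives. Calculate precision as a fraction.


Precision = TP / (TP + FP) = 40 / 63 = 40/63.

40/63


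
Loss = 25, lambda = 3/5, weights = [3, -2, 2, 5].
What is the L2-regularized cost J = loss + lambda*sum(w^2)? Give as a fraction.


L2 sq norm = sum(w^2) = 42. J = 25 + 3/5 * 42 = 251/5.

251/5


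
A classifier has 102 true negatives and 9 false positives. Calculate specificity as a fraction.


Specificity = TN / (TN + FP) = 102 / 111 = 34/37.

34/37


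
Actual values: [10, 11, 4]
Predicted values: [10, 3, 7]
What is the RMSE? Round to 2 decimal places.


MSE = 24.3333. RMSE = sqrt(24.3333) = 4.93.

4.93


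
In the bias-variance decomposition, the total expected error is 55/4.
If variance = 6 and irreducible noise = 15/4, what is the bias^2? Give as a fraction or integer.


Total error = bias^2 + variance + irreducible noise. So bias^2 = 55/4 - 6 - 15/4 = 4.

4


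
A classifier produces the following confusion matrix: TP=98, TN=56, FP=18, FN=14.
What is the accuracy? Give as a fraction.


Accuracy = (TP + TN) / (TP + TN + FP + FN) = (98 + 56) / 186 = 77/93.

77/93


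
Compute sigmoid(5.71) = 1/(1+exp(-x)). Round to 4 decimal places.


sigma(5.71) = 1/(1+e^(-5.71)) = 1/(1+0.003313) = 1/1.003313 = 0.9967.

0.9967


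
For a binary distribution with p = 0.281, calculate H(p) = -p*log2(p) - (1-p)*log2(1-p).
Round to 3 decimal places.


H = -0.281*log2(0.281) - 0.719*log2(0.719) = 0.857.

0.857


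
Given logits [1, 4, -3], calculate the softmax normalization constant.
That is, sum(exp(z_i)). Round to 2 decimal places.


Denom = e^1=2.7183 + e^4=54.5982 + e^-3=0.0498. Sum = 57.3663, which rounds to 57.37.

57.37


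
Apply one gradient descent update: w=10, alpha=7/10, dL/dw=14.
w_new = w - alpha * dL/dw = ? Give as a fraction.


w_new = 10 - 7/10 * 14 = 10 - 49/5 = 1/5.

1/5


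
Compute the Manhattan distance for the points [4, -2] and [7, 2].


d = sum of absolute differences: |4-7|=3 + |-2-2|=4 = 7.

7


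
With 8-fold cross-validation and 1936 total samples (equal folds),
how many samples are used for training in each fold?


Each validation fold has 1936/8 = 242 samples. Training set = 1936 - 242 = 1694.

1694


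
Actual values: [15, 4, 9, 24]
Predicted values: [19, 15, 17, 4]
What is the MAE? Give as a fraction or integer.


MAE = (1/4) * (|15-19|=4 + |4-15|=11 + |9-17|=8 + |24-4|=20). Sum = 43. MAE = 43/4.

43/4


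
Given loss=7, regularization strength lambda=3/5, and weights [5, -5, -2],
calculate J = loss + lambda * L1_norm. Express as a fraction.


L1 norm = sum(|w|) = 12. J = 7 + 3/5 * 12 = 71/5.

71/5


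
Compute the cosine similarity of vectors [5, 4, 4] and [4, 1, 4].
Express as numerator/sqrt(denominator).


dot = 40. |a|^2 = 57, |b|^2 = 33. cos = 40/sqrt(1881).

40/sqrt(1881)


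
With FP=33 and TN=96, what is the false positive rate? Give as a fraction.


FPR = FP / (FP + TN) = 33 / 129 = 11/43.

11/43


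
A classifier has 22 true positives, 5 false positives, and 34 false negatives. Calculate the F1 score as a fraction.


Precision = 22/27 = 22/27. Recall = 22/56 = 11/28. F1 = 2*P*R/(P+R) = 44/83.

44/83


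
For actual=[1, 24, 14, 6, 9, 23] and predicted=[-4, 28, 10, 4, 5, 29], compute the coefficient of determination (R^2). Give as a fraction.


Mean(y) = 77/6. SS_res = 113. SS_tot = 2585/6. R^2 = 1 - 113/(2585/6) = 1907/2585.

1907/2585


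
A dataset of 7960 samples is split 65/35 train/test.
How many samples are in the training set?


Test set = 7960 * 35% = 2786. Training set = 7960 - 2786 = 5174.

5174


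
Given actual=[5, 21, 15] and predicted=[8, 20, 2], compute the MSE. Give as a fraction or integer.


MSE = (1/3) * ((5-8)^2=9 + (21-20)^2=1 + (15-2)^2=169). Sum = 179. MSE = 179/3.

179/3


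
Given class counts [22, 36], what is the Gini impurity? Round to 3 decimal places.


Total = 58. Proportions: 22/58, 36/58. sum(p_i^2) = 0.5291. Gini = 1 - 0.5291 = 0.4709, which rounds to 0.471.

0.471


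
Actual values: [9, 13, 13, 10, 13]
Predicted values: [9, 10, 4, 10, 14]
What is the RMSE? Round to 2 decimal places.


MSE = 18.2000. RMSE = sqrt(18.2000) = 4.27.

4.27


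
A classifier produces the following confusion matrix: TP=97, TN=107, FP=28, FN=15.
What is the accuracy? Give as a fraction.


Accuracy = (TP + TN) / (TP + TN + FP + FN) = (97 + 107) / 247 = 204/247.

204/247


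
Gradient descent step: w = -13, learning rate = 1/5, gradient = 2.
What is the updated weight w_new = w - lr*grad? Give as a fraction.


w_new = -13 - 1/5 * 2 = -13 - 2/5 = -67/5.

-67/5


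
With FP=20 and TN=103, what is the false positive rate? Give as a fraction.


FPR = FP / (FP + TN) = 20 / 123 = 20/123.

20/123


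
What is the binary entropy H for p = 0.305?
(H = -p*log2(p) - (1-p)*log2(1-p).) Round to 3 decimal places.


H = -0.305*log2(0.305) - 0.695*log2(0.695) = 0.887.

0.887


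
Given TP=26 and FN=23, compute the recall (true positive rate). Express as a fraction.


Recall = TP / (TP + FN) = 26 / 49 = 26/49.

26/49


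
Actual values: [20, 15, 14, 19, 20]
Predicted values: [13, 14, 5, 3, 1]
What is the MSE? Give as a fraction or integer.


MSE = (1/5) * ((20-13)^2=49 + (15-14)^2=1 + (14-5)^2=81 + (19-3)^2=256 + (20-1)^2=361). Sum = 748. MSE = 748/5.

748/5


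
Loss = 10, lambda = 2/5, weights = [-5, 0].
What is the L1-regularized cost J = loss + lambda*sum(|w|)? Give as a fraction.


L1 norm = sum(|w|) = 5. J = 10 + 2/5 * 5 = 12.

12


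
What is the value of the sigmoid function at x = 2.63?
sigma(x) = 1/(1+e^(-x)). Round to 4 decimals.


sigma(2.63) = 1/(1+e^(-2.63)) = 1/(1+0.072078) = 1/1.072078 = 0.9328.

0.9328


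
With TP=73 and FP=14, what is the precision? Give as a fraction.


Precision = TP / (TP + FP) = 73 / 87 = 73/87.

73/87


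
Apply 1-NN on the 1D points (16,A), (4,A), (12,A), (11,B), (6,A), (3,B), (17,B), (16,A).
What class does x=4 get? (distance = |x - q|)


Distances: |16-4|=12, |4-4|=0, |12-4|=8, |11-4|=7, |6-4|=2, |3-4|=1, |17-4|=13, |16-4|=12. 1 nearest: (4,A). Counts: {'A': 1}. Majority class: A.

A


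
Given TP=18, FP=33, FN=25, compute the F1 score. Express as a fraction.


Precision = 18/51 = 6/17. Recall = 18/43 = 18/43. F1 = 2*P*R/(P+R) = 18/47.

18/47


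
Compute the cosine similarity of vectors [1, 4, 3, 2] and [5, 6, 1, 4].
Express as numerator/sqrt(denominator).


dot = 40. |a|^2 = 30, |b|^2 = 78. cos = 40/sqrt(2340).

40/sqrt(2340)


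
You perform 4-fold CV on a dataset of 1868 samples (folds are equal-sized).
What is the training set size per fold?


Each validation fold has 1868/4 = 467 samples. Training set = 1868 - 467 = 1401.

1401
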